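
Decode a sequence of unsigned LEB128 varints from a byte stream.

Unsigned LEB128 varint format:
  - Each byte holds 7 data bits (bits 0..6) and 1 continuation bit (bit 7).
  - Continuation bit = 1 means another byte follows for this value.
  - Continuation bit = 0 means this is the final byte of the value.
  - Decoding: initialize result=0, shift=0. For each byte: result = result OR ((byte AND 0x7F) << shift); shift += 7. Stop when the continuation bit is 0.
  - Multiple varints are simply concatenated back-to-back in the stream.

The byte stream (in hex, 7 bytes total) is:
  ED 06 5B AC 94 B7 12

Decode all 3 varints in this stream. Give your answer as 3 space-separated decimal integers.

Answer: 877 91 38652460

Derivation:
  byte[0]=0xED cont=1 payload=0x6D=109: acc |= 109<<0 -> acc=109 shift=7
  byte[1]=0x06 cont=0 payload=0x06=6: acc |= 6<<7 -> acc=877 shift=14 [end]
Varint 1: bytes[0:2] = ED 06 -> value 877 (2 byte(s))
  byte[2]=0x5B cont=0 payload=0x5B=91: acc |= 91<<0 -> acc=91 shift=7 [end]
Varint 2: bytes[2:3] = 5B -> value 91 (1 byte(s))
  byte[3]=0xAC cont=1 payload=0x2C=44: acc |= 44<<0 -> acc=44 shift=7
  byte[4]=0x94 cont=1 payload=0x14=20: acc |= 20<<7 -> acc=2604 shift=14
  byte[5]=0xB7 cont=1 payload=0x37=55: acc |= 55<<14 -> acc=903724 shift=21
  byte[6]=0x12 cont=0 payload=0x12=18: acc |= 18<<21 -> acc=38652460 shift=28 [end]
Varint 3: bytes[3:7] = AC 94 B7 12 -> value 38652460 (4 byte(s))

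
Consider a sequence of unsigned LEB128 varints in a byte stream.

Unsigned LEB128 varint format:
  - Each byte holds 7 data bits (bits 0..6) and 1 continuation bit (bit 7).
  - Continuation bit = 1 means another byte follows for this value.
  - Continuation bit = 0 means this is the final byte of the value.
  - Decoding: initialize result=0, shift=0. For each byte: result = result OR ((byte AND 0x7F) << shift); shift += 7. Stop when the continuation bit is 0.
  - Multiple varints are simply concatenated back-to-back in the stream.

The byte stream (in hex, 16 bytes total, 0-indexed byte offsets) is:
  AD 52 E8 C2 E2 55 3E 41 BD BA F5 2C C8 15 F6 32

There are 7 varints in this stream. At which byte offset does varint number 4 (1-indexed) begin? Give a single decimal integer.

  byte[0]=0xAD cont=1 payload=0x2D=45: acc |= 45<<0 -> acc=45 shift=7
  byte[1]=0x52 cont=0 payload=0x52=82: acc |= 82<<7 -> acc=10541 shift=14 [end]
Varint 1: bytes[0:2] = AD 52 -> value 10541 (2 byte(s))
  byte[2]=0xE8 cont=1 payload=0x68=104: acc |= 104<<0 -> acc=104 shift=7
  byte[3]=0xC2 cont=1 payload=0x42=66: acc |= 66<<7 -> acc=8552 shift=14
  byte[4]=0xE2 cont=1 payload=0x62=98: acc |= 98<<14 -> acc=1614184 shift=21
  byte[5]=0x55 cont=0 payload=0x55=85: acc |= 85<<21 -> acc=179872104 shift=28 [end]
Varint 2: bytes[2:6] = E8 C2 E2 55 -> value 179872104 (4 byte(s))
  byte[6]=0x3E cont=0 payload=0x3E=62: acc |= 62<<0 -> acc=62 shift=7 [end]
Varint 3: bytes[6:7] = 3E -> value 62 (1 byte(s))
  byte[7]=0x41 cont=0 payload=0x41=65: acc |= 65<<0 -> acc=65 shift=7 [end]
Varint 4: bytes[7:8] = 41 -> value 65 (1 byte(s))
  byte[8]=0xBD cont=1 payload=0x3D=61: acc |= 61<<0 -> acc=61 shift=7
  byte[9]=0xBA cont=1 payload=0x3A=58: acc |= 58<<7 -> acc=7485 shift=14
  byte[10]=0xF5 cont=1 payload=0x75=117: acc |= 117<<14 -> acc=1924413 shift=21
  byte[11]=0x2C cont=0 payload=0x2C=44: acc |= 44<<21 -> acc=94199101 shift=28 [end]
Varint 5: bytes[8:12] = BD BA F5 2C -> value 94199101 (4 byte(s))
  byte[12]=0xC8 cont=1 payload=0x48=72: acc |= 72<<0 -> acc=72 shift=7
  byte[13]=0x15 cont=0 payload=0x15=21: acc |= 21<<7 -> acc=2760 shift=14 [end]
Varint 6: bytes[12:14] = C8 15 -> value 2760 (2 byte(s))
  byte[14]=0xF6 cont=1 payload=0x76=118: acc |= 118<<0 -> acc=118 shift=7
  byte[15]=0x32 cont=0 payload=0x32=50: acc |= 50<<7 -> acc=6518 shift=14 [end]
Varint 7: bytes[14:16] = F6 32 -> value 6518 (2 byte(s))

Answer: 7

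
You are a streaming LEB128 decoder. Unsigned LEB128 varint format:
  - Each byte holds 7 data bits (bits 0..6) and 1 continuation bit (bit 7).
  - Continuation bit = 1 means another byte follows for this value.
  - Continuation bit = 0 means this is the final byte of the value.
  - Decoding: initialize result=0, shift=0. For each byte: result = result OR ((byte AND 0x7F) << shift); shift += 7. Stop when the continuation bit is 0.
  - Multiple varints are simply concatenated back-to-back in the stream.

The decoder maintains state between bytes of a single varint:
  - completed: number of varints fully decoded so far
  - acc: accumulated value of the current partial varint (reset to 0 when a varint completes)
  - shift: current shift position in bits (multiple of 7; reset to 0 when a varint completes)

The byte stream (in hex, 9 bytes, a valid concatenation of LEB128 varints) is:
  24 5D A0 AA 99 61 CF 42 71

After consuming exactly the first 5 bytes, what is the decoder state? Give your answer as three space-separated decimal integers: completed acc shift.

byte[0]=0x24 cont=0 payload=0x24: varint #1 complete (value=36); reset -> completed=1 acc=0 shift=0
byte[1]=0x5D cont=0 payload=0x5D: varint #2 complete (value=93); reset -> completed=2 acc=0 shift=0
byte[2]=0xA0 cont=1 payload=0x20: acc |= 32<<0 -> completed=2 acc=32 shift=7
byte[3]=0xAA cont=1 payload=0x2A: acc |= 42<<7 -> completed=2 acc=5408 shift=14
byte[4]=0x99 cont=1 payload=0x19: acc |= 25<<14 -> completed=2 acc=415008 shift=21

Answer: 2 415008 21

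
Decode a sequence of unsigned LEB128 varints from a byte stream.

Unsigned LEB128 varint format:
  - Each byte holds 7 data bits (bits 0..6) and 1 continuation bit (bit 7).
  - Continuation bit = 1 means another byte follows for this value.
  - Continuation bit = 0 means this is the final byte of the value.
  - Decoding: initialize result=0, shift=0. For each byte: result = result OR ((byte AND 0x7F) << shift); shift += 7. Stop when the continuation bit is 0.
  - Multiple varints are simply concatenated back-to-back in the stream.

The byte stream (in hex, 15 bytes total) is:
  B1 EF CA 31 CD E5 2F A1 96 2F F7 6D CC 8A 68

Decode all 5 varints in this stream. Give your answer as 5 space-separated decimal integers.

  byte[0]=0xB1 cont=1 payload=0x31=49: acc |= 49<<0 -> acc=49 shift=7
  byte[1]=0xEF cont=1 payload=0x6F=111: acc |= 111<<7 -> acc=14257 shift=14
  byte[2]=0xCA cont=1 payload=0x4A=74: acc |= 74<<14 -> acc=1226673 shift=21
  byte[3]=0x31 cont=0 payload=0x31=49: acc |= 49<<21 -> acc=103987121 shift=28 [end]
Varint 1: bytes[0:4] = B1 EF CA 31 -> value 103987121 (4 byte(s))
  byte[4]=0xCD cont=1 payload=0x4D=77: acc |= 77<<0 -> acc=77 shift=7
  byte[5]=0xE5 cont=1 payload=0x65=101: acc |= 101<<7 -> acc=13005 shift=14
  byte[6]=0x2F cont=0 payload=0x2F=47: acc |= 47<<14 -> acc=783053 shift=21 [end]
Varint 2: bytes[4:7] = CD E5 2F -> value 783053 (3 byte(s))
  byte[7]=0xA1 cont=1 payload=0x21=33: acc |= 33<<0 -> acc=33 shift=7
  byte[8]=0x96 cont=1 payload=0x16=22: acc |= 22<<7 -> acc=2849 shift=14
  byte[9]=0x2F cont=0 payload=0x2F=47: acc |= 47<<14 -> acc=772897 shift=21 [end]
Varint 3: bytes[7:10] = A1 96 2F -> value 772897 (3 byte(s))
  byte[10]=0xF7 cont=1 payload=0x77=119: acc |= 119<<0 -> acc=119 shift=7
  byte[11]=0x6D cont=0 payload=0x6D=109: acc |= 109<<7 -> acc=14071 shift=14 [end]
Varint 4: bytes[10:12] = F7 6D -> value 14071 (2 byte(s))
  byte[12]=0xCC cont=1 payload=0x4C=76: acc |= 76<<0 -> acc=76 shift=7
  byte[13]=0x8A cont=1 payload=0x0A=10: acc |= 10<<7 -> acc=1356 shift=14
  byte[14]=0x68 cont=0 payload=0x68=104: acc |= 104<<14 -> acc=1705292 shift=21 [end]
Varint 5: bytes[12:15] = CC 8A 68 -> value 1705292 (3 byte(s))

Answer: 103987121 783053 772897 14071 1705292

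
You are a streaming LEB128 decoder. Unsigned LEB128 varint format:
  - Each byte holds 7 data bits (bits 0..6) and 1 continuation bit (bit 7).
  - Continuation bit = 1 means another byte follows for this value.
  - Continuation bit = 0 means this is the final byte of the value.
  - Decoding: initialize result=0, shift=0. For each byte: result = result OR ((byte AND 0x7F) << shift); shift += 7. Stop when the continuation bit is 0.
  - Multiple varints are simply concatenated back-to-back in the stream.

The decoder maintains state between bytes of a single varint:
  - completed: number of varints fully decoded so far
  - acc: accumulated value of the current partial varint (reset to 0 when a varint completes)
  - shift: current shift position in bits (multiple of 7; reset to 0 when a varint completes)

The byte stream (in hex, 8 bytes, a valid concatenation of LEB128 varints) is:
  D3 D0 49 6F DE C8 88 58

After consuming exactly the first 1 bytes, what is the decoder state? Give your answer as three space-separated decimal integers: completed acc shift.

Answer: 0 83 7

Derivation:
byte[0]=0xD3 cont=1 payload=0x53: acc |= 83<<0 -> completed=0 acc=83 shift=7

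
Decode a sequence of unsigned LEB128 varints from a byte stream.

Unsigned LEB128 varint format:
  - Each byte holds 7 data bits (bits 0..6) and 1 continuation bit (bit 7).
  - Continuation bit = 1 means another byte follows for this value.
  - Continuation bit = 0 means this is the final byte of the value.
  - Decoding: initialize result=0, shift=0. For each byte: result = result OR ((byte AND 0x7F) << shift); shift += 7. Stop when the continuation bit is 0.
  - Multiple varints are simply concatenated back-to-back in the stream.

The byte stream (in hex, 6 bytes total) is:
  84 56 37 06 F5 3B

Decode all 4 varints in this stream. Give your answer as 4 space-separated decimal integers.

  byte[0]=0x84 cont=1 payload=0x04=4: acc |= 4<<0 -> acc=4 shift=7
  byte[1]=0x56 cont=0 payload=0x56=86: acc |= 86<<7 -> acc=11012 shift=14 [end]
Varint 1: bytes[0:2] = 84 56 -> value 11012 (2 byte(s))
  byte[2]=0x37 cont=0 payload=0x37=55: acc |= 55<<0 -> acc=55 shift=7 [end]
Varint 2: bytes[2:3] = 37 -> value 55 (1 byte(s))
  byte[3]=0x06 cont=0 payload=0x06=6: acc |= 6<<0 -> acc=6 shift=7 [end]
Varint 3: bytes[3:4] = 06 -> value 6 (1 byte(s))
  byte[4]=0xF5 cont=1 payload=0x75=117: acc |= 117<<0 -> acc=117 shift=7
  byte[5]=0x3B cont=0 payload=0x3B=59: acc |= 59<<7 -> acc=7669 shift=14 [end]
Varint 4: bytes[4:6] = F5 3B -> value 7669 (2 byte(s))

Answer: 11012 55 6 7669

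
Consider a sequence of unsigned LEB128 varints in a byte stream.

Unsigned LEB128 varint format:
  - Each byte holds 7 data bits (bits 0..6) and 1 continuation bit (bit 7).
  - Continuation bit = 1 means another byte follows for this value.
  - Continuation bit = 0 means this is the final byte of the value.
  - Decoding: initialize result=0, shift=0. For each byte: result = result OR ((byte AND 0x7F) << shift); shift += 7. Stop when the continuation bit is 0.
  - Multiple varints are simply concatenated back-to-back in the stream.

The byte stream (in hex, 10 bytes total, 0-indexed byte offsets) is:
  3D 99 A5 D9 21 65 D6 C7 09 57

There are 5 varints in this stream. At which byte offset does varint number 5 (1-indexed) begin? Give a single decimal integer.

  byte[0]=0x3D cont=0 payload=0x3D=61: acc |= 61<<0 -> acc=61 shift=7 [end]
Varint 1: bytes[0:1] = 3D -> value 61 (1 byte(s))
  byte[1]=0x99 cont=1 payload=0x19=25: acc |= 25<<0 -> acc=25 shift=7
  byte[2]=0xA5 cont=1 payload=0x25=37: acc |= 37<<7 -> acc=4761 shift=14
  byte[3]=0xD9 cont=1 payload=0x59=89: acc |= 89<<14 -> acc=1462937 shift=21
  byte[4]=0x21 cont=0 payload=0x21=33: acc |= 33<<21 -> acc=70668953 shift=28 [end]
Varint 2: bytes[1:5] = 99 A5 D9 21 -> value 70668953 (4 byte(s))
  byte[5]=0x65 cont=0 payload=0x65=101: acc |= 101<<0 -> acc=101 shift=7 [end]
Varint 3: bytes[5:6] = 65 -> value 101 (1 byte(s))
  byte[6]=0xD6 cont=1 payload=0x56=86: acc |= 86<<0 -> acc=86 shift=7
  byte[7]=0xC7 cont=1 payload=0x47=71: acc |= 71<<7 -> acc=9174 shift=14
  byte[8]=0x09 cont=0 payload=0x09=9: acc |= 9<<14 -> acc=156630 shift=21 [end]
Varint 4: bytes[6:9] = D6 C7 09 -> value 156630 (3 byte(s))
  byte[9]=0x57 cont=0 payload=0x57=87: acc |= 87<<0 -> acc=87 shift=7 [end]
Varint 5: bytes[9:10] = 57 -> value 87 (1 byte(s))

Answer: 9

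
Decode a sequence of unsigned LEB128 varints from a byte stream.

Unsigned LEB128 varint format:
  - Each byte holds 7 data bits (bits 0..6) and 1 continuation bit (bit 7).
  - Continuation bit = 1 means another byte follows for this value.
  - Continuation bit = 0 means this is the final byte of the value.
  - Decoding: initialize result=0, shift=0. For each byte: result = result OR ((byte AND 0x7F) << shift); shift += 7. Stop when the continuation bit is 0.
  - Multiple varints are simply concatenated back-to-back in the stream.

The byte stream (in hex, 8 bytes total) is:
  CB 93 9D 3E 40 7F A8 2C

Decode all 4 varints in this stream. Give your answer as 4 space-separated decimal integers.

  byte[0]=0xCB cont=1 payload=0x4B=75: acc |= 75<<0 -> acc=75 shift=7
  byte[1]=0x93 cont=1 payload=0x13=19: acc |= 19<<7 -> acc=2507 shift=14
  byte[2]=0x9D cont=1 payload=0x1D=29: acc |= 29<<14 -> acc=477643 shift=21
  byte[3]=0x3E cont=0 payload=0x3E=62: acc |= 62<<21 -> acc=130501067 shift=28 [end]
Varint 1: bytes[0:4] = CB 93 9D 3E -> value 130501067 (4 byte(s))
  byte[4]=0x40 cont=0 payload=0x40=64: acc |= 64<<0 -> acc=64 shift=7 [end]
Varint 2: bytes[4:5] = 40 -> value 64 (1 byte(s))
  byte[5]=0x7F cont=0 payload=0x7F=127: acc |= 127<<0 -> acc=127 shift=7 [end]
Varint 3: bytes[5:6] = 7F -> value 127 (1 byte(s))
  byte[6]=0xA8 cont=1 payload=0x28=40: acc |= 40<<0 -> acc=40 shift=7
  byte[7]=0x2C cont=0 payload=0x2C=44: acc |= 44<<7 -> acc=5672 shift=14 [end]
Varint 4: bytes[6:8] = A8 2C -> value 5672 (2 byte(s))

Answer: 130501067 64 127 5672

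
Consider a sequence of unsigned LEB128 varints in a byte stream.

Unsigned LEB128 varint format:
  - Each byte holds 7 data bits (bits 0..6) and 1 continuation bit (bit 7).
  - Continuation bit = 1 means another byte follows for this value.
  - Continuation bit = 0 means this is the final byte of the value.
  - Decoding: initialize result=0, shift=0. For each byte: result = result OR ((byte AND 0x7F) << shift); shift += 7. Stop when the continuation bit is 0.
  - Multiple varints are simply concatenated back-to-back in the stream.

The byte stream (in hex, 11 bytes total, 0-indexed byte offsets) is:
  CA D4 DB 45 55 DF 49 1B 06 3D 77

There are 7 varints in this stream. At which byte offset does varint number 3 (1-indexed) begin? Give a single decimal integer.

Answer: 5

Derivation:
  byte[0]=0xCA cont=1 payload=0x4A=74: acc |= 74<<0 -> acc=74 shift=7
  byte[1]=0xD4 cont=1 payload=0x54=84: acc |= 84<<7 -> acc=10826 shift=14
  byte[2]=0xDB cont=1 payload=0x5B=91: acc |= 91<<14 -> acc=1501770 shift=21
  byte[3]=0x45 cont=0 payload=0x45=69: acc |= 69<<21 -> acc=146205258 shift=28 [end]
Varint 1: bytes[0:4] = CA D4 DB 45 -> value 146205258 (4 byte(s))
  byte[4]=0x55 cont=0 payload=0x55=85: acc |= 85<<0 -> acc=85 shift=7 [end]
Varint 2: bytes[4:5] = 55 -> value 85 (1 byte(s))
  byte[5]=0xDF cont=1 payload=0x5F=95: acc |= 95<<0 -> acc=95 shift=7
  byte[6]=0x49 cont=0 payload=0x49=73: acc |= 73<<7 -> acc=9439 shift=14 [end]
Varint 3: bytes[5:7] = DF 49 -> value 9439 (2 byte(s))
  byte[7]=0x1B cont=0 payload=0x1B=27: acc |= 27<<0 -> acc=27 shift=7 [end]
Varint 4: bytes[7:8] = 1B -> value 27 (1 byte(s))
  byte[8]=0x06 cont=0 payload=0x06=6: acc |= 6<<0 -> acc=6 shift=7 [end]
Varint 5: bytes[8:9] = 06 -> value 6 (1 byte(s))
  byte[9]=0x3D cont=0 payload=0x3D=61: acc |= 61<<0 -> acc=61 shift=7 [end]
Varint 6: bytes[9:10] = 3D -> value 61 (1 byte(s))
  byte[10]=0x77 cont=0 payload=0x77=119: acc |= 119<<0 -> acc=119 shift=7 [end]
Varint 7: bytes[10:11] = 77 -> value 119 (1 byte(s))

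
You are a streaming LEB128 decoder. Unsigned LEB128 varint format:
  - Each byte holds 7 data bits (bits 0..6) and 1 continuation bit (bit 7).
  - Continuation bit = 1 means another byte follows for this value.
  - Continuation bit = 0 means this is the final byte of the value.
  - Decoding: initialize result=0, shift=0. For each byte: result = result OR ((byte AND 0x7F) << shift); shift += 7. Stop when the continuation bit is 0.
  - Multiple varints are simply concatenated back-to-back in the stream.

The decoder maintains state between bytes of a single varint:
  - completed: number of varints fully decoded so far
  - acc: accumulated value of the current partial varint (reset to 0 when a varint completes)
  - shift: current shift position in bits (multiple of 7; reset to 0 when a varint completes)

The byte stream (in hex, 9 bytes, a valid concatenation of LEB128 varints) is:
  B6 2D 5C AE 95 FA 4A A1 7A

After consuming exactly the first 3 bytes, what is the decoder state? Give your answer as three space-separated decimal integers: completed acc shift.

byte[0]=0xB6 cont=1 payload=0x36: acc |= 54<<0 -> completed=0 acc=54 shift=7
byte[1]=0x2D cont=0 payload=0x2D: varint #1 complete (value=5814); reset -> completed=1 acc=0 shift=0
byte[2]=0x5C cont=0 payload=0x5C: varint #2 complete (value=92); reset -> completed=2 acc=0 shift=0

Answer: 2 0 0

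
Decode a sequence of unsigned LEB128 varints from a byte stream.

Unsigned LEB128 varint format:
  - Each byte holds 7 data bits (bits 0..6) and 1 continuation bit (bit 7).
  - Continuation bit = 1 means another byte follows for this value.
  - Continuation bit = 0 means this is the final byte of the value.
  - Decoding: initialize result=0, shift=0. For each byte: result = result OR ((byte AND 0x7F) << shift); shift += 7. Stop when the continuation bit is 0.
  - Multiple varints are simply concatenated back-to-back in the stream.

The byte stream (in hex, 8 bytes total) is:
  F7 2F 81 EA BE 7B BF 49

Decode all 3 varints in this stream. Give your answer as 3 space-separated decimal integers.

Answer: 6135 258979073 9407

Derivation:
  byte[0]=0xF7 cont=1 payload=0x77=119: acc |= 119<<0 -> acc=119 shift=7
  byte[1]=0x2F cont=0 payload=0x2F=47: acc |= 47<<7 -> acc=6135 shift=14 [end]
Varint 1: bytes[0:2] = F7 2F -> value 6135 (2 byte(s))
  byte[2]=0x81 cont=1 payload=0x01=1: acc |= 1<<0 -> acc=1 shift=7
  byte[3]=0xEA cont=1 payload=0x6A=106: acc |= 106<<7 -> acc=13569 shift=14
  byte[4]=0xBE cont=1 payload=0x3E=62: acc |= 62<<14 -> acc=1029377 shift=21
  byte[5]=0x7B cont=0 payload=0x7B=123: acc |= 123<<21 -> acc=258979073 shift=28 [end]
Varint 2: bytes[2:6] = 81 EA BE 7B -> value 258979073 (4 byte(s))
  byte[6]=0xBF cont=1 payload=0x3F=63: acc |= 63<<0 -> acc=63 shift=7
  byte[7]=0x49 cont=0 payload=0x49=73: acc |= 73<<7 -> acc=9407 shift=14 [end]
Varint 3: bytes[6:8] = BF 49 -> value 9407 (2 byte(s))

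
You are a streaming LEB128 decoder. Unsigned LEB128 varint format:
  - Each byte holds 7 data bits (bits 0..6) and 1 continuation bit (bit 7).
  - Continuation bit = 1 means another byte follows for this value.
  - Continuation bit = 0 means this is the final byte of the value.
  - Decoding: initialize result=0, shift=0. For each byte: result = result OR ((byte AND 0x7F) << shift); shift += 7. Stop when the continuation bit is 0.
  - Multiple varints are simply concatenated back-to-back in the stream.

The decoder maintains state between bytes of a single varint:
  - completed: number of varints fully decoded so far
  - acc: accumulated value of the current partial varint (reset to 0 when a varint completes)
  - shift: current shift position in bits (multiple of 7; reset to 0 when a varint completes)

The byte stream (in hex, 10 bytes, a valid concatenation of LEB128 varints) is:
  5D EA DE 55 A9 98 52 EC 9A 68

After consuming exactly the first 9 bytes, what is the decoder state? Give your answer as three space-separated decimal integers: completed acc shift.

byte[0]=0x5D cont=0 payload=0x5D: varint #1 complete (value=93); reset -> completed=1 acc=0 shift=0
byte[1]=0xEA cont=1 payload=0x6A: acc |= 106<<0 -> completed=1 acc=106 shift=7
byte[2]=0xDE cont=1 payload=0x5E: acc |= 94<<7 -> completed=1 acc=12138 shift=14
byte[3]=0x55 cont=0 payload=0x55: varint #2 complete (value=1404778); reset -> completed=2 acc=0 shift=0
byte[4]=0xA9 cont=1 payload=0x29: acc |= 41<<0 -> completed=2 acc=41 shift=7
byte[5]=0x98 cont=1 payload=0x18: acc |= 24<<7 -> completed=2 acc=3113 shift=14
byte[6]=0x52 cont=0 payload=0x52: varint #3 complete (value=1346601); reset -> completed=3 acc=0 shift=0
byte[7]=0xEC cont=1 payload=0x6C: acc |= 108<<0 -> completed=3 acc=108 shift=7
byte[8]=0x9A cont=1 payload=0x1A: acc |= 26<<7 -> completed=3 acc=3436 shift=14

Answer: 3 3436 14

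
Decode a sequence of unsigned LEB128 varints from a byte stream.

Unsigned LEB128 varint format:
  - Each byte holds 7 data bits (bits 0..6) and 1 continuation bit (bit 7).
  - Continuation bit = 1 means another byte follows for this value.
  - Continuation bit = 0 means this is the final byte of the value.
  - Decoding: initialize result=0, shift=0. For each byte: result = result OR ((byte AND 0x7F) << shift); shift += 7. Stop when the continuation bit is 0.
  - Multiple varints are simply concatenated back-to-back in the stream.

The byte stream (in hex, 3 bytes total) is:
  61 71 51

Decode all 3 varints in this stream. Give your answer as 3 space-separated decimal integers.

Answer: 97 113 81

Derivation:
  byte[0]=0x61 cont=0 payload=0x61=97: acc |= 97<<0 -> acc=97 shift=7 [end]
Varint 1: bytes[0:1] = 61 -> value 97 (1 byte(s))
  byte[1]=0x71 cont=0 payload=0x71=113: acc |= 113<<0 -> acc=113 shift=7 [end]
Varint 2: bytes[1:2] = 71 -> value 113 (1 byte(s))
  byte[2]=0x51 cont=0 payload=0x51=81: acc |= 81<<0 -> acc=81 shift=7 [end]
Varint 3: bytes[2:3] = 51 -> value 81 (1 byte(s))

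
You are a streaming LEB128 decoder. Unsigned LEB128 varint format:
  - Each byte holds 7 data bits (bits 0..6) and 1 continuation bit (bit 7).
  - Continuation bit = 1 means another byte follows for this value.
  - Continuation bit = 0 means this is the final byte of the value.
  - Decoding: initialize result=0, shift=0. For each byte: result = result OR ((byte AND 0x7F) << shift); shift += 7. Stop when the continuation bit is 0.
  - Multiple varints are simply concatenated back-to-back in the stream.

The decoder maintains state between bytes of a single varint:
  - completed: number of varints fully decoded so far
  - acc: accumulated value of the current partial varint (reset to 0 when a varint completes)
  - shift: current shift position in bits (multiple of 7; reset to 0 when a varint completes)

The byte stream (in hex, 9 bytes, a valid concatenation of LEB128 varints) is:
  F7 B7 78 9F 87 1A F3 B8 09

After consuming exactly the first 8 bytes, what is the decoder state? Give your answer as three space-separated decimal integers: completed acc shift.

Answer: 2 7283 14

Derivation:
byte[0]=0xF7 cont=1 payload=0x77: acc |= 119<<0 -> completed=0 acc=119 shift=7
byte[1]=0xB7 cont=1 payload=0x37: acc |= 55<<7 -> completed=0 acc=7159 shift=14
byte[2]=0x78 cont=0 payload=0x78: varint #1 complete (value=1973239); reset -> completed=1 acc=0 shift=0
byte[3]=0x9F cont=1 payload=0x1F: acc |= 31<<0 -> completed=1 acc=31 shift=7
byte[4]=0x87 cont=1 payload=0x07: acc |= 7<<7 -> completed=1 acc=927 shift=14
byte[5]=0x1A cont=0 payload=0x1A: varint #2 complete (value=426911); reset -> completed=2 acc=0 shift=0
byte[6]=0xF3 cont=1 payload=0x73: acc |= 115<<0 -> completed=2 acc=115 shift=7
byte[7]=0xB8 cont=1 payload=0x38: acc |= 56<<7 -> completed=2 acc=7283 shift=14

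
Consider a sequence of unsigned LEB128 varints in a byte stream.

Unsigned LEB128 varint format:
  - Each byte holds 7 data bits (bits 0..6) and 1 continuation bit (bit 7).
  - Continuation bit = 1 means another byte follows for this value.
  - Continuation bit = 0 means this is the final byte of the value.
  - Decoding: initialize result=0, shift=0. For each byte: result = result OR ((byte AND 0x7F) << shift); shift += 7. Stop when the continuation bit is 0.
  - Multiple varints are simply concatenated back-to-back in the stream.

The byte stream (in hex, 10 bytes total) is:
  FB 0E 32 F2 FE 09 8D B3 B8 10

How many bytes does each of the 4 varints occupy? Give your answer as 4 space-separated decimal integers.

Answer: 2 1 3 4

Derivation:
  byte[0]=0xFB cont=1 payload=0x7B=123: acc |= 123<<0 -> acc=123 shift=7
  byte[1]=0x0E cont=0 payload=0x0E=14: acc |= 14<<7 -> acc=1915 shift=14 [end]
Varint 1: bytes[0:2] = FB 0E -> value 1915 (2 byte(s))
  byte[2]=0x32 cont=0 payload=0x32=50: acc |= 50<<0 -> acc=50 shift=7 [end]
Varint 2: bytes[2:3] = 32 -> value 50 (1 byte(s))
  byte[3]=0xF2 cont=1 payload=0x72=114: acc |= 114<<0 -> acc=114 shift=7
  byte[4]=0xFE cont=1 payload=0x7E=126: acc |= 126<<7 -> acc=16242 shift=14
  byte[5]=0x09 cont=0 payload=0x09=9: acc |= 9<<14 -> acc=163698 shift=21 [end]
Varint 3: bytes[3:6] = F2 FE 09 -> value 163698 (3 byte(s))
  byte[6]=0x8D cont=1 payload=0x0D=13: acc |= 13<<0 -> acc=13 shift=7
  byte[7]=0xB3 cont=1 payload=0x33=51: acc |= 51<<7 -> acc=6541 shift=14
  byte[8]=0xB8 cont=1 payload=0x38=56: acc |= 56<<14 -> acc=924045 shift=21
  byte[9]=0x10 cont=0 payload=0x10=16: acc |= 16<<21 -> acc=34478477 shift=28 [end]
Varint 4: bytes[6:10] = 8D B3 B8 10 -> value 34478477 (4 byte(s))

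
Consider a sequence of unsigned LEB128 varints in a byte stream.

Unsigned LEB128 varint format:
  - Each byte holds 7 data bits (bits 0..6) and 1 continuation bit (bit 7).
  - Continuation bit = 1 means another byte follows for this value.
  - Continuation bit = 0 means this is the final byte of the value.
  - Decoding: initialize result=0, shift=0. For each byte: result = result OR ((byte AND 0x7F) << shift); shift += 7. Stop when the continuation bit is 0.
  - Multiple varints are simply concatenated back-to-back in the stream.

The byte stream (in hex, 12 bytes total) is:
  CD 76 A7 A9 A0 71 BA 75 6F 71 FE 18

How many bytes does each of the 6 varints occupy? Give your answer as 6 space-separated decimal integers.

Answer: 2 4 2 1 1 2

Derivation:
  byte[0]=0xCD cont=1 payload=0x4D=77: acc |= 77<<0 -> acc=77 shift=7
  byte[1]=0x76 cont=0 payload=0x76=118: acc |= 118<<7 -> acc=15181 shift=14 [end]
Varint 1: bytes[0:2] = CD 76 -> value 15181 (2 byte(s))
  byte[2]=0xA7 cont=1 payload=0x27=39: acc |= 39<<0 -> acc=39 shift=7
  byte[3]=0xA9 cont=1 payload=0x29=41: acc |= 41<<7 -> acc=5287 shift=14
  byte[4]=0xA0 cont=1 payload=0x20=32: acc |= 32<<14 -> acc=529575 shift=21
  byte[5]=0x71 cont=0 payload=0x71=113: acc |= 113<<21 -> acc=237507751 shift=28 [end]
Varint 2: bytes[2:6] = A7 A9 A0 71 -> value 237507751 (4 byte(s))
  byte[6]=0xBA cont=1 payload=0x3A=58: acc |= 58<<0 -> acc=58 shift=7
  byte[7]=0x75 cont=0 payload=0x75=117: acc |= 117<<7 -> acc=15034 shift=14 [end]
Varint 3: bytes[6:8] = BA 75 -> value 15034 (2 byte(s))
  byte[8]=0x6F cont=0 payload=0x6F=111: acc |= 111<<0 -> acc=111 shift=7 [end]
Varint 4: bytes[8:9] = 6F -> value 111 (1 byte(s))
  byte[9]=0x71 cont=0 payload=0x71=113: acc |= 113<<0 -> acc=113 shift=7 [end]
Varint 5: bytes[9:10] = 71 -> value 113 (1 byte(s))
  byte[10]=0xFE cont=1 payload=0x7E=126: acc |= 126<<0 -> acc=126 shift=7
  byte[11]=0x18 cont=0 payload=0x18=24: acc |= 24<<7 -> acc=3198 shift=14 [end]
Varint 6: bytes[10:12] = FE 18 -> value 3198 (2 byte(s))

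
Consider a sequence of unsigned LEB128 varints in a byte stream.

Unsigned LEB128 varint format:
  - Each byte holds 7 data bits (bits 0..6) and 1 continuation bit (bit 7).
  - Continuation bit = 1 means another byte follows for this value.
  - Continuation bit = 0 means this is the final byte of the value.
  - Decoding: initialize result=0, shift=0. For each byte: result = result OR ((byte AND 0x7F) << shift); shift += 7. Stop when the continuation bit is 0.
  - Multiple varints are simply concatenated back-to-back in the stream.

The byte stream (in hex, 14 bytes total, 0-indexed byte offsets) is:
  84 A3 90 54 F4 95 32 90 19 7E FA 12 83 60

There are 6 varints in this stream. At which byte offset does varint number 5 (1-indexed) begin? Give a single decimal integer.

  byte[0]=0x84 cont=1 payload=0x04=4: acc |= 4<<0 -> acc=4 shift=7
  byte[1]=0xA3 cont=1 payload=0x23=35: acc |= 35<<7 -> acc=4484 shift=14
  byte[2]=0x90 cont=1 payload=0x10=16: acc |= 16<<14 -> acc=266628 shift=21
  byte[3]=0x54 cont=0 payload=0x54=84: acc |= 84<<21 -> acc=176427396 shift=28 [end]
Varint 1: bytes[0:4] = 84 A3 90 54 -> value 176427396 (4 byte(s))
  byte[4]=0xF4 cont=1 payload=0x74=116: acc |= 116<<0 -> acc=116 shift=7
  byte[5]=0x95 cont=1 payload=0x15=21: acc |= 21<<7 -> acc=2804 shift=14
  byte[6]=0x32 cont=0 payload=0x32=50: acc |= 50<<14 -> acc=822004 shift=21 [end]
Varint 2: bytes[4:7] = F4 95 32 -> value 822004 (3 byte(s))
  byte[7]=0x90 cont=1 payload=0x10=16: acc |= 16<<0 -> acc=16 shift=7
  byte[8]=0x19 cont=0 payload=0x19=25: acc |= 25<<7 -> acc=3216 shift=14 [end]
Varint 3: bytes[7:9] = 90 19 -> value 3216 (2 byte(s))
  byte[9]=0x7E cont=0 payload=0x7E=126: acc |= 126<<0 -> acc=126 shift=7 [end]
Varint 4: bytes[9:10] = 7E -> value 126 (1 byte(s))
  byte[10]=0xFA cont=1 payload=0x7A=122: acc |= 122<<0 -> acc=122 shift=7
  byte[11]=0x12 cont=0 payload=0x12=18: acc |= 18<<7 -> acc=2426 shift=14 [end]
Varint 5: bytes[10:12] = FA 12 -> value 2426 (2 byte(s))
  byte[12]=0x83 cont=1 payload=0x03=3: acc |= 3<<0 -> acc=3 shift=7
  byte[13]=0x60 cont=0 payload=0x60=96: acc |= 96<<7 -> acc=12291 shift=14 [end]
Varint 6: bytes[12:14] = 83 60 -> value 12291 (2 byte(s))

Answer: 10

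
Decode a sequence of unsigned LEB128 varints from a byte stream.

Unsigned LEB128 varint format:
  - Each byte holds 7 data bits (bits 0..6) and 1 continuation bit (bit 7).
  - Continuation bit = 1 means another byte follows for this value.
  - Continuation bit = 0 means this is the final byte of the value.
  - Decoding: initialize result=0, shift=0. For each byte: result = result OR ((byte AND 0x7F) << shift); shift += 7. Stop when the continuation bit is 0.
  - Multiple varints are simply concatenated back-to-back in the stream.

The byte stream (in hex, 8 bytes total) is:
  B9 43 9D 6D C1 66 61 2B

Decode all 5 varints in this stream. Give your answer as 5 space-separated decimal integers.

  byte[0]=0xB9 cont=1 payload=0x39=57: acc |= 57<<0 -> acc=57 shift=7
  byte[1]=0x43 cont=0 payload=0x43=67: acc |= 67<<7 -> acc=8633 shift=14 [end]
Varint 1: bytes[0:2] = B9 43 -> value 8633 (2 byte(s))
  byte[2]=0x9D cont=1 payload=0x1D=29: acc |= 29<<0 -> acc=29 shift=7
  byte[3]=0x6D cont=0 payload=0x6D=109: acc |= 109<<7 -> acc=13981 shift=14 [end]
Varint 2: bytes[2:4] = 9D 6D -> value 13981 (2 byte(s))
  byte[4]=0xC1 cont=1 payload=0x41=65: acc |= 65<<0 -> acc=65 shift=7
  byte[5]=0x66 cont=0 payload=0x66=102: acc |= 102<<7 -> acc=13121 shift=14 [end]
Varint 3: bytes[4:6] = C1 66 -> value 13121 (2 byte(s))
  byte[6]=0x61 cont=0 payload=0x61=97: acc |= 97<<0 -> acc=97 shift=7 [end]
Varint 4: bytes[6:7] = 61 -> value 97 (1 byte(s))
  byte[7]=0x2B cont=0 payload=0x2B=43: acc |= 43<<0 -> acc=43 shift=7 [end]
Varint 5: bytes[7:8] = 2B -> value 43 (1 byte(s))

Answer: 8633 13981 13121 97 43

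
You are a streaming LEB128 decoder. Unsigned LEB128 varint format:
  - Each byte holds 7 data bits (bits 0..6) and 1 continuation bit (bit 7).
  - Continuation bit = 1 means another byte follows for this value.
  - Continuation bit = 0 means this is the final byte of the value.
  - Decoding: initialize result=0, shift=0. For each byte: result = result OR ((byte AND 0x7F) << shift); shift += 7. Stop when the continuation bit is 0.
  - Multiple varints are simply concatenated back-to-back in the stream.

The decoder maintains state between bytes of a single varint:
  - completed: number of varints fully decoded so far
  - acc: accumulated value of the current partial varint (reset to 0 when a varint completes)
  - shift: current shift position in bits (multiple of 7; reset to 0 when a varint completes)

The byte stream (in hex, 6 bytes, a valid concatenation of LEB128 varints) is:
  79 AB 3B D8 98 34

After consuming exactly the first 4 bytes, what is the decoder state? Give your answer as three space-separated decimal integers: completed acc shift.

Answer: 2 88 7

Derivation:
byte[0]=0x79 cont=0 payload=0x79: varint #1 complete (value=121); reset -> completed=1 acc=0 shift=0
byte[1]=0xAB cont=1 payload=0x2B: acc |= 43<<0 -> completed=1 acc=43 shift=7
byte[2]=0x3B cont=0 payload=0x3B: varint #2 complete (value=7595); reset -> completed=2 acc=0 shift=0
byte[3]=0xD8 cont=1 payload=0x58: acc |= 88<<0 -> completed=2 acc=88 shift=7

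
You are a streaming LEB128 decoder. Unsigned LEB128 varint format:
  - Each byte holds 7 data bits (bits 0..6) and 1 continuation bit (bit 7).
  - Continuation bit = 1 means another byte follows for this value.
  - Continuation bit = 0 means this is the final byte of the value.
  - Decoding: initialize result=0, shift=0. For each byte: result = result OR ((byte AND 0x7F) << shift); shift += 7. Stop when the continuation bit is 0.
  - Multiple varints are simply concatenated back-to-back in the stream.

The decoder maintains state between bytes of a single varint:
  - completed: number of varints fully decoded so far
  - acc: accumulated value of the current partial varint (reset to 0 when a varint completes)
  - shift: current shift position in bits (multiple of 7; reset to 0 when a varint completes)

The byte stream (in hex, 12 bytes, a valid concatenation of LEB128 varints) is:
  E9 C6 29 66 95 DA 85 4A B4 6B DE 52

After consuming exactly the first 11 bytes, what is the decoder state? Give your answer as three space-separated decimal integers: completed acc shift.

byte[0]=0xE9 cont=1 payload=0x69: acc |= 105<<0 -> completed=0 acc=105 shift=7
byte[1]=0xC6 cont=1 payload=0x46: acc |= 70<<7 -> completed=0 acc=9065 shift=14
byte[2]=0x29 cont=0 payload=0x29: varint #1 complete (value=680809); reset -> completed=1 acc=0 shift=0
byte[3]=0x66 cont=0 payload=0x66: varint #2 complete (value=102); reset -> completed=2 acc=0 shift=0
byte[4]=0x95 cont=1 payload=0x15: acc |= 21<<0 -> completed=2 acc=21 shift=7
byte[5]=0xDA cont=1 payload=0x5A: acc |= 90<<7 -> completed=2 acc=11541 shift=14
byte[6]=0x85 cont=1 payload=0x05: acc |= 5<<14 -> completed=2 acc=93461 shift=21
byte[7]=0x4A cont=0 payload=0x4A: varint #3 complete (value=155282709); reset -> completed=3 acc=0 shift=0
byte[8]=0xB4 cont=1 payload=0x34: acc |= 52<<0 -> completed=3 acc=52 shift=7
byte[9]=0x6B cont=0 payload=0x6B: varint #4 complete (value=13748); reset -> completed=4 acc=0 shift=0
byte[10]=0xDE cont=1 payload=0x5E: acc |= 94<<0 -> completed=4 acc=94 shift=7

Answer: 4 94 7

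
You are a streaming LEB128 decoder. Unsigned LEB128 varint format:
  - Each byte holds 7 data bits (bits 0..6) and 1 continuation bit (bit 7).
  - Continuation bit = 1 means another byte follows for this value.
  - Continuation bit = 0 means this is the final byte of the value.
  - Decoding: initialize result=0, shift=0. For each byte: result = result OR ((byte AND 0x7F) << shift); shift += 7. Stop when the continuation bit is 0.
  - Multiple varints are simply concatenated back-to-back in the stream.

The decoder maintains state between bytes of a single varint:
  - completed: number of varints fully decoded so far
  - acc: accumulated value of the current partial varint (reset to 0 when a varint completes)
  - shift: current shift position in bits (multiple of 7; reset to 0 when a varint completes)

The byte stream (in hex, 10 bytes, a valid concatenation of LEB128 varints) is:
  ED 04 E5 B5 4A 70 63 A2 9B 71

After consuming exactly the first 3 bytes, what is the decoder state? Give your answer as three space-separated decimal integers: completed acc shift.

Answer: 1 101 7

Derivation:
byte[0]=0xED cont=1 payload=0x6D: acc |= 109<<0 -> completed=0 acc=109 shift=7
byte[1]=0x04 cont=0 payload=0x04: varint #1 complete (value=621); reset -> completed=1 acc=0 shift=0
byte[2]=0xE5 cont=1 payload=0x65: acc |= 101<<0 -> completed=1 acc=101 shift=7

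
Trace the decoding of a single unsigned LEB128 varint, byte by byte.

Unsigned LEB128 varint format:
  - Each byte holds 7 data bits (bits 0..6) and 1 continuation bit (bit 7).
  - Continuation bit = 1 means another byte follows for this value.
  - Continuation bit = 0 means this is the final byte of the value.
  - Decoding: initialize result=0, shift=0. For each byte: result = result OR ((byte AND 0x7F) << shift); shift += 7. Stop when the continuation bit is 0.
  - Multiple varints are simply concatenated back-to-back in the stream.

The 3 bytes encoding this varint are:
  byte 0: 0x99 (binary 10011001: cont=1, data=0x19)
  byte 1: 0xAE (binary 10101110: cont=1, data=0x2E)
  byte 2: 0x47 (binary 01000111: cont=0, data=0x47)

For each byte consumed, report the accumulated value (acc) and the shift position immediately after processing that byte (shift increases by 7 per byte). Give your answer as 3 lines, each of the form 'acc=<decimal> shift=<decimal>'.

byte 0=0x99: payload=0x19=25, contrib = 25<<0 = 25; acc -> 25, shift -> 7
byte 1=0xAE: payload=0x2E=46, contrib = 46<<7 = 5888; acc -> 5913, shift -> 14
byte 2=0x47: payload=0x47=71, contrib = 71<<14 = 1163264; acc -> 1169177, shift -> 21

Answer: acc=25 shift=7
acc=5913 shift=14
acc=1169177 shift=21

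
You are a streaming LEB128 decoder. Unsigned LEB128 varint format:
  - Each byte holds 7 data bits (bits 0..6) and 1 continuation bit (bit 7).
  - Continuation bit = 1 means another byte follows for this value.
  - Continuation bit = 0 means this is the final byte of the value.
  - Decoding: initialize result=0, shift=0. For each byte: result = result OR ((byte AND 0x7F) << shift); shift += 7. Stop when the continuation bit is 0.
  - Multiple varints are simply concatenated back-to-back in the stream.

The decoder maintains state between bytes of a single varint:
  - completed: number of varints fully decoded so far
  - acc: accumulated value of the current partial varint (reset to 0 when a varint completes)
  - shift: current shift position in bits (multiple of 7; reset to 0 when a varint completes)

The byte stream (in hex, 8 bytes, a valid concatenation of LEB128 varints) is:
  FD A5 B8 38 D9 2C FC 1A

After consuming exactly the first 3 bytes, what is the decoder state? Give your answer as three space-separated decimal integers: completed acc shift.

Answer: 0 922365 21

Derivation:
byte[0]=0xFD cont=1 payload=0x7D: acc |= 125<<0 -> completed=0 acc=125 shift=7
byte[1]=0xA5 cont=1 payload=0x25: acc |= 37<<7 -> completed=0 acc=4861 shift=14
byte[2]=0xB8 cont=1 payload=0x38: acc |= 56<<14 -> completed=0 acc=922365 shift=21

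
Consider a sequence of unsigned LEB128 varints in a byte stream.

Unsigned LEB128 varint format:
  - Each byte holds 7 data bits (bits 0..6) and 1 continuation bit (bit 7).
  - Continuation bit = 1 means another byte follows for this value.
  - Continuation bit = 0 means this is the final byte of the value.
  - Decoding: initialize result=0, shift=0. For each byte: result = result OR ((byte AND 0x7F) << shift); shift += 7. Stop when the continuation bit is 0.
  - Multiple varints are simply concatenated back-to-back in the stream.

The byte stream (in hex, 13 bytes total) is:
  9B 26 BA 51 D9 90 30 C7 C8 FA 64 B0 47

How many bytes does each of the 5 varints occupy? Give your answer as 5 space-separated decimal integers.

Answer: 2 2 3 4 2

Derivation:
  byte[0]=0x9B cont=1 payload=0x1B=27: acc |= 27<<0 -> acc=27 shift=7
  byte[1]=0x26 cont=0 payload=0x26=38: acc |= 38<<7 -> acc=4891 shift=14 [end]
Varint 1: bytes[0:2] = 9B 26 -> value 4891 (2 byte(s))
  byte[2]=0xBA cont=1 payload=0x3A=58: acc |= 58<<0 -> acc=58 shift=7
  byte[3]=0x51 cont=0 payload=0x51=81: acc |= 81<<7 -> acc=10426 shift=14 [end]
Varint 2: bytes[2:4] = BA 51 -> value 10426 (2 byte(s))
  byte[4]=0xD9 cont=1 payload=0x59=89: acc |= 89<<0 -> acc=89 shift=7
  byte[5]=0x90 cont=1 payload=0x10=16: acc |= 16<<7 -> acc=2137 shift=14
  byte[6]=0x30 cont=0 payload=0x30=48: acc |= 48<<14 -> acc=788569 shift=21 [end]
Varint 3: bytes[4:7] = D9 90 30 -> value 788569 (3 byte(s))
  byte[7]=0xC7 cont=1 payload=0x47=71: acc |= 71<<0 -> acc=71 shift=7
  byte[8]=0xC8 cont=1 payload=0x48=72: acc |= 72<<7 -> acc=9287 shift=14
  byte[9]=0xFA cont=1 payload=0x7A=122: acc |= 122<<14 -> acc=2008135 shift=21
  byte[10]=0x64 cont=0 payload=0x64=100: acc |= 100<<21 -> acc=211723335 shift=28 [end]
Varint 4: bytes[7:11] = C7 C8 FA 64 -> value 211723335 (4 byte(s))
  byte[11]=0xB0 cont=1 payload=0x30=48: acc |= 48<<0 -> acc=48 shift=7
  byte[12]=0x47 cont=0 payload=0x47=71: acc |= 71<<7 -> acc=9136 shift=14 [end]
Varint 5: bytes[11:13] = B0 47 -> value 9136 (2 byte(s))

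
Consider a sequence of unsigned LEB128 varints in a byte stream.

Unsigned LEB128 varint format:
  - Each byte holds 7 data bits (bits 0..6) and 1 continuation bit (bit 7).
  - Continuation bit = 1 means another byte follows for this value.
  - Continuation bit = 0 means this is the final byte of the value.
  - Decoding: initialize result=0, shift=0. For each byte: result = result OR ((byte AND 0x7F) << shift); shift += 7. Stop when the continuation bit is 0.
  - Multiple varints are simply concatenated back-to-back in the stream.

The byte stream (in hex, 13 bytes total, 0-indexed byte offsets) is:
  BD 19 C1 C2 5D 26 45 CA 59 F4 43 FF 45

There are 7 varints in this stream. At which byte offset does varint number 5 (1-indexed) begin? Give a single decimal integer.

Answer: 7

Derivation:
  byte[0]=0xBD cont=1 payload=0x3D=61: acc |= 61<<0 -> acc=61 shift=7
  byte[1]=0x19 cont=0 payload=0x19=25: acc |= 25<<7 -> acc=3261 shift=14 [end]
Varint 1: bytes[0:2] = BD 19 -> value 3261 (2 byte(s))
  byte[2]=0xC1 cont=1 payload=0x41=65: acc |= 65<<0 -> acc=65 shift=7
  byte[3]=0xC2 cont=1 payload=0x42=66: acc |= 66<<7 -> acc=8513 shift=14
  byte[4]=0x5D cont=0 payload=0x5D=93: acc |= 93<<14 -> acc=1532225 shift=21 [end]
Varint 2: bytes[2:5] = C1 C2 5D -> value 1532225 (3 byte(s))
  byte[5]=0x26 cont=0 payload=0x26=38: acc |= 38<<0 -> acc=38 shift=7 [end]
Varint 3: bytes[5:6] = 26 -> value 38 (1 byte(s))
  byte[6]=0x45 cont=0 payload=0x45=69: acc |= 69<<0 -> acc=69 shift=7 [end]
Varint 4: bytes[6:7] = 45 -> value 69 (1 byte(s))
  byte[7]=0xCA cont=1 payload=0x4A=74: acc |= 74<<0 -> acc=74 shift=7
  byte[8]=0x59 cont=0 payload=0x59=89: acc |= 89<<7 -> acc=11466 shift=14 [end]
Varint 5: bytes[7:9] = CA 59 -> value 11466 (2 byte(s))
  byte[9]=0xF4 cont=1 payload=0x74=116: acc |= 116<<0 -> acc=116 shift=7
  byte[10]=0x43 cont=0 payload=0x43=67: acc |= 67<<7 -> acc=8692 shift=14 [end]
Varint 6: bytes[9:11] = F4 43 -> value 8692 (2 byte(s))
  byte[11]=0xFF cont=1 payload=0x7F=127: acc |= 127<<0 -> acc=127 shift=7
  byte[12]=0x45 cont=0 payload=0x45=69: acc |= 69<<7 -> acc=8959 shift=14 [end]
Varint 7: bytes[11:13] = FF 45 -> value 8959 (2 byte(s))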